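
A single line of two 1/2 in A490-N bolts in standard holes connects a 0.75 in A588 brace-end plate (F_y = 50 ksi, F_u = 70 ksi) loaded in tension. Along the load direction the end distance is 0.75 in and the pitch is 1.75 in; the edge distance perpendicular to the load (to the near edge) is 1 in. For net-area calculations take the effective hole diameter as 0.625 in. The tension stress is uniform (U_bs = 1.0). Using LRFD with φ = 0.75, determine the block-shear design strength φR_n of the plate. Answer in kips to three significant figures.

Shear plane L_v = 0.75 + 1·1.75 = 2.5 in; A_gv = 2.5 × 0.75 = 1.875 in².
A_nv = (2.5 − 1.5·0.625) × 0.75 = 1.172 in².
A_nt = (1 − 0.5·0.625) × 0.75 = 0.5156 in².
0.6 F_u A_nv = 49.22 kips; 0.6 F_y A_gv = 56.25 kips → shear rupture governs the shear term.
R_n = 49.22 + 1.0 × 70 × 0.5156 = 85.31 kips.
Design strength φR_n = 0.75 × 85.31 = 64 kips.

64 kips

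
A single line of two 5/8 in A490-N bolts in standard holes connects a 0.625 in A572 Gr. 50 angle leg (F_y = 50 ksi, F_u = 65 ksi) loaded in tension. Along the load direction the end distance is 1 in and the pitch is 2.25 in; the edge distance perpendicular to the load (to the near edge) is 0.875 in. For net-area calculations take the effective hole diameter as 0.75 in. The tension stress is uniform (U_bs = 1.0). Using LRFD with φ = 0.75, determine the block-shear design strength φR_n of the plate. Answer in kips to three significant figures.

Shear plane L_v = 1 + 1·2.25 = 3.25 in; A_gv = 3.25 × 0.625 = 2.031 in².
A_nv = (3.25 − 1.5·0.75) × 0.625 = 1.328 in².
A_nt = (0.875 − 0.5·0.75) × 0.625 = 0.3125 in².
0.6 F_u A_nv = 51.8 kips; 0.6 F_y A_gv = 60.94 kips → shear rupture governs the shear term.
R_n = 51.8 + 1.0 × 65 × 0.3125 = 72.11 kips.
Design strength φR_n = 0.75 × 72.11 = 54.1 kips.

54.1 kips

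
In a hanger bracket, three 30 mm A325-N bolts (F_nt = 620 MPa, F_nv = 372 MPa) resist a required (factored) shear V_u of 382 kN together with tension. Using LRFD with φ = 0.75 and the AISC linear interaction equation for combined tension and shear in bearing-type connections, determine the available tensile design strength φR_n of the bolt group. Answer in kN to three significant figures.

A_b = π·30²/4 = 706.9 mm²; f_rv = 382 × 1000 / (3 × 706.9) = 180.1 MPa.
F'_nt = 1.3 F_nt − (F_nt / φF_nv) f_rv = 1.3·620 − (620/(0.75·372))·180.1 = 405.7 MPa, capped at F_nt → F'_nt = 405.7 MPa.
R_n = F'_nt · A_b · n = 405.7 × 706.9 × 3 / 1000 = 860.3 kN.
Design strength φR_n = 0.75 × 860.3 = 645 kN.

645 kN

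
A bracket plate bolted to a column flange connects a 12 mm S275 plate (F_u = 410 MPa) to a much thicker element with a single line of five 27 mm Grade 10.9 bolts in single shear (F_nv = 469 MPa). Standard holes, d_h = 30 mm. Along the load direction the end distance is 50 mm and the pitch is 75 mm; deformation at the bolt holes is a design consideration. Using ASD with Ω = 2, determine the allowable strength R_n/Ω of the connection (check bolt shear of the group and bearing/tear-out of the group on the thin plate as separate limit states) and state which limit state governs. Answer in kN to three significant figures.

Bolt shear: A_b = π·27²/4 = 572.6 mm²; R_n = 469 × 572.6 × 5 × 1 / 1000 = 1343 kN → 1343 / 2 = 671 kN.
Bearing (1.2 l_c t F_u ≤ 2.4 d t F_u): upper limit = 2.4·27·12·410 / 1000 = 318.8 kN.
  Edge l_c = 50 − 30/2 = 35 → r_n = 206.6 kN; interior l_c = 75 − 30 = 45 → r_n = 265.7 kN.
  R_n,bearing = 1·206.6 + 4·265.7 = 1269 kN → 1269 / 2 = 635 kN.
Bearing governs: 635 kN.

635 kN (bearing governs)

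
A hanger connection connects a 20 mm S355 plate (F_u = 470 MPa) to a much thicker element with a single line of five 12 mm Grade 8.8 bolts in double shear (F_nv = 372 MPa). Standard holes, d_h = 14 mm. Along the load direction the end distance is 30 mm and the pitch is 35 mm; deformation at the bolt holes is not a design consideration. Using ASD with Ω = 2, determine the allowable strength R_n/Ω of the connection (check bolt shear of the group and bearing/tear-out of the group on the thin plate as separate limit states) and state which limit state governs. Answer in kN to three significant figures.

210 kN (bolt shear governs)

Bolt shear: A_b = π·12²/4 = 113.1 mm²; R_n = 372 × 113.1 × 5 × 2 / 1000 = 420.7 kN → 420.7 / 2 = 210 kN.
Bearing (1.5 l_c t F_u ≤ 3.0 d t F_u): upper limit = 3.0·12·20·470 / 1000 = 338.4 kN.
  Edge l_c = 30 − 14/2 = 23 → r_n = 324.3 kN; interior l_c = 35 − 14 = 21 → r_n = 296.1 kN.
  R_n,bearing = 1·324.3 + 4·296.1 = 1509 kN → 1509 / 2 = 754 kN.
Bolt shear governs: 210 kN.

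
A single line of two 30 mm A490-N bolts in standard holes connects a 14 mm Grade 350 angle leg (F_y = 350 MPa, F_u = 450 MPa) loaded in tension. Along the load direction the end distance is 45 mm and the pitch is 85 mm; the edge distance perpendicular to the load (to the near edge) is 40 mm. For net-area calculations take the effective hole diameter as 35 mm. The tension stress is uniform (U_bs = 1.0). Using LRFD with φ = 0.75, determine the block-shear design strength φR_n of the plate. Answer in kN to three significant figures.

Shear plane L_v = 45 + 1·85 = 130 mm; A_gv = 130 × 14 = 1820 mm².
A_nv = (130 − 1.5·35) × 14 = 1085 mm².
A_nt = (40 − 0.5·35) × 14 = 315 mm².
0.6 F_u A_nv = 292.9 kN; 0.6 F_y A_gv = 382.2 kN → shear rupture governs the shear term.
R_n = 292.9 + 1.0 × 450 × 315 / 1000 = 434.7 kN.
Design strength φR_n = 0.75 × 434.7 = 326 kN.

326 kN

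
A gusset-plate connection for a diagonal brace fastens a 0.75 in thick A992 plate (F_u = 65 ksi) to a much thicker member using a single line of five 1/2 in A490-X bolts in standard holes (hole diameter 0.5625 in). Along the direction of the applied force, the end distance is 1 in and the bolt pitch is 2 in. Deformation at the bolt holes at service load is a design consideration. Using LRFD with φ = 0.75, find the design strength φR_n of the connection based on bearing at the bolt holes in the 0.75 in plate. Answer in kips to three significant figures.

Per bolt r_n = 1.2 l_c t F_u ≤ 2.4 d t F_u; upper limit = 2.4 × 0.5 × 0.75 × 65 = 58.5 kips.
Edge bolt: l_c = 1 − 0.5625/2 = 0.7188 in → 1.2 × 0.7188 × 0.75 × 65 = 42.05 → r_n = 42.05 kips.
Interior bolts: l_c = 2 − 0.5625 = 1.438 in → 1.2 × 1.438 × 0.75 × 65 = 84.09 → r_n = 58.5 kips.
R_n = 1 × 42.05 + 4 × 58.5 = 276 kips.
Design strength φR_n = 0.75 × 276 = 207 kips.

207 kips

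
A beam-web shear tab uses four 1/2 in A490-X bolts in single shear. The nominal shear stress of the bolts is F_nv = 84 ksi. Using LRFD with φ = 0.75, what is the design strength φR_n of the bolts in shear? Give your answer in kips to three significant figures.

A_b = π × 0.5² / 4 = 0.1963 in².
R_n = F_nv · A_b · n · n_s = 84 × 0.1963 × 4 × 1 = 65.97 kips.
Design strength φR_n = 0.75 × 65.97 = 49.5 kips.

49.5 kips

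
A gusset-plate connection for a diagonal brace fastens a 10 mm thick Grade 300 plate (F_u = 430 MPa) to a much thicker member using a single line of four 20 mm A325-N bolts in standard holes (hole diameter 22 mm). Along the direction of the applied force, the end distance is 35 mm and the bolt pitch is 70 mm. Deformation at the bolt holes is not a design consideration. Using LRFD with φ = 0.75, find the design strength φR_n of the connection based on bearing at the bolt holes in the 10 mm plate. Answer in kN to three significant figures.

Per bolt r_n = 1.5 l_c t F_u ≤ 3.0 d t F_u; upper limit = 3.0 × 20 × 10 × 430 / 1000 = 258 kN.
Edge bolt: l_c = 35 − 22/2 = 24 mm → 1.5 × 24 × 10 × 430 / 1000 = 154.8 → r_n = 154.8 kN.
Interior bolts: l_c = 70 − 22 = 48 mm → 1.5 × 48 × 10 × 430 / 1000 = 309.6 → r_n = 258 kN.
R_n = 1 × 154.8 + 3 × 258 = 928.8 kN.
Design strength φR_n = 0.75 × 928.8 = 697 kN.

697 kN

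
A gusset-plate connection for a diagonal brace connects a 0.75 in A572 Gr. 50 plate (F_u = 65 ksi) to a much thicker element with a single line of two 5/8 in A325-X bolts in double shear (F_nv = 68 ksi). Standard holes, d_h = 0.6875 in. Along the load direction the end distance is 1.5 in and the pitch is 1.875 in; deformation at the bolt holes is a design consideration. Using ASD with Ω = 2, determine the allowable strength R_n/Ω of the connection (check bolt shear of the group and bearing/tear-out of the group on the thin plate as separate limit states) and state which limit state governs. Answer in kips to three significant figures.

41.7 kips (bolt shear governs)

Bolt shear: A_b = π·0.625²/4 = 0.3068 in²; R_n = 68 × 0.3068 × 2 × 2 = 83.45 kips → 83.45 / 2 = 41.7 kips.
Bearing (1.2 l_c t F_u ≤ 2.4 d t F_u): upper limit = 2.4·0.625·0.75·65 = 73.12 kips.
  Edge l_c = 1.5 − 0.6875/2 = 1.156 → r_n = 67.64 kips; interior l_c = 1.875 − 0.6875 = 1.188 → r_n = 69.47 kips.
  R_n,bearing = 1·67.64 + 1·69.47 = 137.1 kips → 137.1 / 2 = 68.6 kips.
Bolt shear governs: 41.7 kips.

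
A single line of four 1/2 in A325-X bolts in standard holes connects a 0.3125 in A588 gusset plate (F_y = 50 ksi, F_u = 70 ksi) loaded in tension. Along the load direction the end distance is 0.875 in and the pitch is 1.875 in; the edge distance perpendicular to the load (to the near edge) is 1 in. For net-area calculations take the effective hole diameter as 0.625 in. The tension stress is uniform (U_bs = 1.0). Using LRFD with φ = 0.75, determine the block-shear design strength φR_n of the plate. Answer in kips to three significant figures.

53.7 kips

Shear plane L_v = 0.875 + 3·1.875 = 6.5 in; A_gv = 6.5 × 0.3125 = 2.031 in².
A_nv = (6.5 − 3.5·0.625) × 0.3125 = 1.348 in².
A_nt = (1 − 0.5·0.625) × 0.3125 = 0.2148 in².
0.6 F_u A_nv = 56.6 kips; 0.6 F_y A_gv = 60.94 kips → shear rupture governs the shear term.
R_n = 56.6 + 1.0 × 70 × 0.2148 = 71.64 kips.
Design strength φR_n = 0.75 × 71.64 = 53.7 kips.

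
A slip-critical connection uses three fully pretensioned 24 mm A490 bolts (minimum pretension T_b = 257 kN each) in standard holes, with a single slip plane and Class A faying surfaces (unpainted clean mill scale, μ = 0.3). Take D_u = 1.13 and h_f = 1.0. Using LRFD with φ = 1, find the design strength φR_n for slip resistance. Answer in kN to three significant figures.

261 kN

R_n = μ · D_u · h_f · T_b · n_s · n_b = 0.3 × 1.13 × 1.0 × 257 × 1 × 3 = 261.4 kN.
Design strength φR_n = 1 × 261.4 = 261 kN.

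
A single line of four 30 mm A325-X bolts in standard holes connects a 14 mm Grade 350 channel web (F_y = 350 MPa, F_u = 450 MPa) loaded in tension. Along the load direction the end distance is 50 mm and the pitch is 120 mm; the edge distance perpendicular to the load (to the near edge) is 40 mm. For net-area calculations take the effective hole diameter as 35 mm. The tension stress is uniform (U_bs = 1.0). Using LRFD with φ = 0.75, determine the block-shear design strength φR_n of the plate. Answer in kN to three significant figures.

921 kN

Shear plane L_v = 50 + 3·120 = 410 mm; A_gv = 410 × 14 = 5740 mm².
A_nv = (410 − 3.5·35) × 14 = 4025 mm².
A_nt = (40 − 0.5·35) × 14 = 315 mm².
0.6 F_u A_nv = 1087 kN; 0.6 F_y A_gv = 1205 kN → shear rupture governs the shear term.
R_n = 1087 + 1.0 × 450 × 315 / 1000 = 1228 kN.
Design strength φR_n = 0.75 × 1228 = 921 kN.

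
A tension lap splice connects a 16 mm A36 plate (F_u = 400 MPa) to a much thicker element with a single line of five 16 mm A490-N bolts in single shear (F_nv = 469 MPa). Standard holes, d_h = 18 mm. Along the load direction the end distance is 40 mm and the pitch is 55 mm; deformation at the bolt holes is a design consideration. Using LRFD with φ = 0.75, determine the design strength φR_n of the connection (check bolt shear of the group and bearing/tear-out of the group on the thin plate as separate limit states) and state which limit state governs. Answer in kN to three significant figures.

354 kN (bolt shear governs)

Bolt shear: A_b = π·16²/4 = 201.1 mm²; R_n = 469 × 201.1 × 5 × 1 / 1000 = 471.5 kN → 0.75 × 471.5 = 354 kN.
Bearing (1.2 l_c t F_u ≤ 2.4 d t F_u): upper limit = 2.4·16·16·400 / 1000 = 245.8 kN.
  Edge l_c = 40 − 18/2 = 31 → r_n = 238.1 kN; interior l_c = 55 − 18 = 37 → r_n = 245.8 kN.
  R_n,bearing = 1·238.1 + 4·245.8 = 1221 kN → 0.75 × 1221 = 916 kN.
Bolt shear governs: 354 kN.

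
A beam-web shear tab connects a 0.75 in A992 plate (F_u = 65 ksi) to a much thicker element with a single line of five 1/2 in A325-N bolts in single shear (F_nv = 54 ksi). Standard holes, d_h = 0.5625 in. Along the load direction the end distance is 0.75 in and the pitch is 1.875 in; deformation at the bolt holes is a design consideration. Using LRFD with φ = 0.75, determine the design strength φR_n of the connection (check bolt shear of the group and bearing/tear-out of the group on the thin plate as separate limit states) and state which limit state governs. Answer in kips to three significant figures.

Bolt shear: A_b = π·0.5²/4 = 0.1963 in²; R_n = 54 × 0.1963 × 5 × 1 = 53.01 kips → 0.75 × 53.01 = 39.8 kips.
Bearing (1.2 l_c t F_u ≤ 2.4 d t F_u): upper limit = 2.4·0.5·0.75·65 = 58.5 kips.
  Edge l_c = 0.75 − 0.5625/2 = 0.4688 → r_n = 27.42 kips; interior l_c = 1.875 − 0.5625 = 1.312 → r_n = 58.5 kips.
  R_n,bearing = 1·27.42 + 4·58.5 = 261.4 kips → 0.75 × 261.4 = 196 kips.
Bolt shear governs: 39.8 kips.

39.8 kips (bolt shear governs)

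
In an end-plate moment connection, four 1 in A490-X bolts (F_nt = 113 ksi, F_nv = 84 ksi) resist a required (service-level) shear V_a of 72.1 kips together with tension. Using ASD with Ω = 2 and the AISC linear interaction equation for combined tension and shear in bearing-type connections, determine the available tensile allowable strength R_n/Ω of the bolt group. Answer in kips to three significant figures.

A_b = π·1²/4 = 0.7854 in²; f_rv = 72.1 / (4 × 0.7854) = 22.95 ksi.
F'_nt = 1.3 F_nt − (Ω F_nt / F_nv) f_rv = 1.3·113 − (2·113/84)·22.95 = 85.15 ksi, capped at F_nt → F'_nt = 85.15 ksi.
R_n = F'_nt · A_b · n = 85.15 × 0.7854 × 4 = 267.5 kips.
Allowable strength R_n/Ω = 267.5 / 2 = 134 kips.

134 kips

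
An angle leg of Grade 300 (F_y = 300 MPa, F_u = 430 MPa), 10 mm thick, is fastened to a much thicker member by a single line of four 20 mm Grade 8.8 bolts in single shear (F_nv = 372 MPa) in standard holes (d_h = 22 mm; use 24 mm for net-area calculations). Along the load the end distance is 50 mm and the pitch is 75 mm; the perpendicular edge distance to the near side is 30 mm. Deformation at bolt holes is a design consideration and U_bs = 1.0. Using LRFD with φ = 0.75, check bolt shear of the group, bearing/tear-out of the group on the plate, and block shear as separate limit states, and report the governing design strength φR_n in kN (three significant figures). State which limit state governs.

351 kN (bolt shear governs)

Bolt shear: A_b = π·20²/4 = 314.2 mm²; R_n = 372 × 314.2 × 4 × 1 / 1000 = 467.5 kN → 0.75 × 467.5 = 351 kN.
Bearing: edge l_c = 39, r_n = 201.2 kN; interior l_c = 53, r_n = 206.4 kN; R_n = 201.2 + 3·206.4 = 820.4 kN → 615 kN.
Block shear: A_gv = 2750, A_nv = 1910, A_nt = 180 mm²; R_n = min(0.6F_uA_nv, 0.6F_yA_gv) + U_bs·F_u·A_nt = 570.2 kN → 428 kN.
Bolt shear governs: 351 kN.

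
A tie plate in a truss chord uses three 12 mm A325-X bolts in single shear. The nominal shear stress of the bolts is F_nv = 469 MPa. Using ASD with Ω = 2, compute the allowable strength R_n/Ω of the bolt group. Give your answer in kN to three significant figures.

79.6 kN

A_b = π × 12² / 4 = 113.1 mm².
R_n = F_nv · A_b · n · n_s = 469 × 113.1 × 3 × 1 / 1000 = 159.1 kN.
Allowable strength R_n/Ω = 159.1 / 2 = 79.6 kN.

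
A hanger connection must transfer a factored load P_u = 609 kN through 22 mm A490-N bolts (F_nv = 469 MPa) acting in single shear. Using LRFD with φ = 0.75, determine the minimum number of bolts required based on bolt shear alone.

5 bolts

A_b = π·22²/4 = 380.1 mm².
Per-bolt design strength φR_n = 0.75 × 469 × 380.1 × 1 / 1000 = 133.7 kN.
n ≥ 609 / 133.7 = 4.555 → use 5 bolts.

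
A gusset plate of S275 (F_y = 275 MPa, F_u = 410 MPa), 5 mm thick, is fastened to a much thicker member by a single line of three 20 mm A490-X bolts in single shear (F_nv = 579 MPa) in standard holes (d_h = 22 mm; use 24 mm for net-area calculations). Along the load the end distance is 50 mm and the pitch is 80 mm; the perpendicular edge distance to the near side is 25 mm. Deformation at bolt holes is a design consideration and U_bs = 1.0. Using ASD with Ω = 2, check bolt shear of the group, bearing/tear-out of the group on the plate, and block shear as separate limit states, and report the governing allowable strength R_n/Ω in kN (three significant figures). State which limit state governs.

Bolt shear: A_b = π·20²/4 = 314.2 mm²; R_n = 579 × 314.2 × 3 × 1 / 1000 = 545.7 kN → 545.7 / 2 = 273 kN.
Bearing: edge l_c = 39, r_n = 95.94 kN; interior l_c = 58, r_n = 98.4 kN; R_n = 95.94 + 2·98.4 = 292.7 kN → 146 kN.
Block shear: A_gv = 1050, A_nv = 750, A_nt = 65 mm²; R_n = min(0.6F_uA_nv, 0.6F_yA_gv) + U_bs·F_u·A_nt = 199.9 kN → 100 kN.
Block shear governs: 100 kN.

100 kN (block shear governs)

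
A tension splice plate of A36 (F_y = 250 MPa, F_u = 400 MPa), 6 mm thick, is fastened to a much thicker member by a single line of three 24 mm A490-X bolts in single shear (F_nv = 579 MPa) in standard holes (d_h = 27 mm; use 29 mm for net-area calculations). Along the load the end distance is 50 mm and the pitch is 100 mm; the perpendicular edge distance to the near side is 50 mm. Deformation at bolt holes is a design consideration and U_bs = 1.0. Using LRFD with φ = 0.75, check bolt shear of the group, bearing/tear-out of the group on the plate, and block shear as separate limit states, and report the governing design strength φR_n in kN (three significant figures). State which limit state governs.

Bolt shear: A_b = π·24²/4 = 452.4 mm²; R_n = 579 × 452.4 × 3 × 1 / 1000 = 785.8 kN → 0.75 × 785.8 = 589 kN.
Bearing: edge l_c = 36.5, r_n = 105.1 kN; interior l_c = 73, r_n = 138.2 kN; R_n = 105.1 + 2·138.2 = 381.6 kN → 286 kN.
Block shear: A_gv = 1500, A_nv = 1065, A_nt = 213 mm²; R_n = min(0.6F_uA_nv, 0.6F_yA_gv) + U_bs·F_u·A_nt = 310.2 kN → 233 kN.
Block shear governs: 233 kN.

233 kN (block shear governs)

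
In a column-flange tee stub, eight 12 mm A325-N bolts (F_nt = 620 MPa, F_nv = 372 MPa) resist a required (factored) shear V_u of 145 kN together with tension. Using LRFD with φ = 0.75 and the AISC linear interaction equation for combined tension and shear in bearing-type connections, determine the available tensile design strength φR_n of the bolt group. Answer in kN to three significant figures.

305 kN

A_b = π·12²/4 = 113.1 mm²; f_rv = 145 × 1000 / (8 × 113.1) = 160.3 MPa.
F'_nt = 1.3 F_nt − (F_nt / φF_nv) f_rv = 1.3·620 − (620/(0.75·372))·160.3 = 449.9 MPa, capped at F_nt → F'_nt = 449.9 MPa.
R_n = F'_nt · A_b · n = 449.9 × 113.1 × 8 / 1000 = 407 kN.
Design strength φR_n = 0.75 × 407 = 305 kN.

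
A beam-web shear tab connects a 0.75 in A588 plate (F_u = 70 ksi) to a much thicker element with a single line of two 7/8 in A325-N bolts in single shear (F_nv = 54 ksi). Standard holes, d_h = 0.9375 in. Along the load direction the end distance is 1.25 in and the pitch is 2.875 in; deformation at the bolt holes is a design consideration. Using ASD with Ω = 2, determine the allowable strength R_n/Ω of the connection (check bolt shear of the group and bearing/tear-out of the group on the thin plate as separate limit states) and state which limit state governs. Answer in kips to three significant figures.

32.5 kips (bolt shear governs)

Bolt shear: A_b = π·0.875²/4 = 0.6013 in²; R_n = 54 × 0.6013 × 2 × 1 = 64.94 kips → 64.94 / 2 = 32.5 kips.
Bearing (1.2 l_c t F_u ≤ 2.4 d t F_u): upper limit = 2.4·0.875·0.75·70 = 110.3 kips.
  Edge l_c = 1.25 − 0.9375/2 = 0.7812 → r_n = 49.22 kips; interior l_c = 2.875 − 0.9375 = 1.938 → r_n = 110.3 kips.
  R_n,bearing = 1·49.22 + 1·110.3 = 159.5 kips → 159.5 / 2 = 79.7 kips.
Bolt shear governs: 32.5 kips.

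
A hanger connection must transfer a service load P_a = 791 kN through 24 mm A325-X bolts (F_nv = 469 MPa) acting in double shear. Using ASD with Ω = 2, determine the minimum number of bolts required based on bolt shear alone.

A_b = π·24²/4 = 452.4 mm².
Per-bolt allowable strength R_n/Ω = 469 × 452.4 × 2 / 1000 / 2 = 212.2 kN.
n ≥ 791 / 212.2 = 3.728 → use 4 bolts.

4 bolts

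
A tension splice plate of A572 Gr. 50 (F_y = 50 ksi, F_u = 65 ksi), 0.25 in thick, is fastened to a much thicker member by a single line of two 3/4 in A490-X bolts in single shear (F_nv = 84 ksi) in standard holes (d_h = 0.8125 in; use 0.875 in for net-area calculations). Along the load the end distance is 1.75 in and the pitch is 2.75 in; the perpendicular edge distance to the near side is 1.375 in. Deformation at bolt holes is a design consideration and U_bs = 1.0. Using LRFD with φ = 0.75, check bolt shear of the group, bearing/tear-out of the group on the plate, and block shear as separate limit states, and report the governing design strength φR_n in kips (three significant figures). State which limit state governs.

34.7 kips (block shear governs)

Bolt shear: A_b = π·0.75²/4 = 0.4418 in²; R_n = 84 × 0.4418 × 2 × 1 = 74.22 kips → 0.75 × 74.22 = 55.7 kips.
Bearing: edge l_c = 1.344, r_n = 26.2 kips; interior l_c = 1.938, r_n = 29.25 kips; R_n = 26.2 + 1·29.25 = 55.45 kips → 41.6 kips.
Block shear: A_gv = 1.125, A_nv = 0.7969, A_nt = 0.2344 in²; R_n = min(0.6F_uA_nv, 0.6F_yA_gv) + U_bs·F_u·A_nt = 46.31 kips → 34.7 kips.
Block shear governs: 34.7 kips.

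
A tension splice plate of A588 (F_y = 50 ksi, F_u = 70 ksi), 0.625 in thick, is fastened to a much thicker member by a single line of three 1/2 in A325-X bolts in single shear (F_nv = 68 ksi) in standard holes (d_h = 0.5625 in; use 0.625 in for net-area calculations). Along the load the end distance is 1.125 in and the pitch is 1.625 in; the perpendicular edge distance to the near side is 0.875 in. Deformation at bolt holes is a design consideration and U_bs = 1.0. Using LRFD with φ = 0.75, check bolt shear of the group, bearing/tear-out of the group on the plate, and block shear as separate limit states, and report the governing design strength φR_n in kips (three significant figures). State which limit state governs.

30 kips (bolt shear governs)

Bolt shear: A_b = π·0.5²/4 = 0.1963 in²; R_n = 68 × 0.1963 × 3 × 1 = 40.06 kips → 0.75 × 40.06 = 30 kips.
Bearing: edge l_c = 0.8438, r_n = 44.3 kips; interior l_c = 1.062, r_n = 52.5 kips; R_n = 44.3 + 2·52.5 = 149.3 kips → 112 kips.
Block shear: A_gv = 2.734, A_nv = 1.758, A_nt = 0.3516 in²; R_n = min(0.6F_uA_nv, 0.6F_yA_gv) + U_bs·F_u·A_nt = 98.44 kips → 73.8 kips.
Bolt shear governs: 30 kips.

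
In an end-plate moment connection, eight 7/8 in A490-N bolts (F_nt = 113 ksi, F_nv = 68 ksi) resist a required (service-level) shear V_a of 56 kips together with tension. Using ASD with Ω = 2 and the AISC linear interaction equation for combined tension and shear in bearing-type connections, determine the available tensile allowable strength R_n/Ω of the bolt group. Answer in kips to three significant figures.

260 kips

A_b = π·0.875²/4 = 0.6013 in²; f_rv = 56 / (8 × 0.6013) = 11.64 ksi.
F'_nt = 1.3 F_nt − (Ω F_nt / F_nv) f_rv = 1.3·113 − (2·113/68)·11.64 = 108.2 ksi, capped at F_nt → F'_nt = 108.2 ksi.
R_n = F'_nt · A_b · n = 108.2 × 0.6013 × 8 = 520.6 kips.
Allowable strength R_n/Ω = 520.6 / 2 = 260 kips.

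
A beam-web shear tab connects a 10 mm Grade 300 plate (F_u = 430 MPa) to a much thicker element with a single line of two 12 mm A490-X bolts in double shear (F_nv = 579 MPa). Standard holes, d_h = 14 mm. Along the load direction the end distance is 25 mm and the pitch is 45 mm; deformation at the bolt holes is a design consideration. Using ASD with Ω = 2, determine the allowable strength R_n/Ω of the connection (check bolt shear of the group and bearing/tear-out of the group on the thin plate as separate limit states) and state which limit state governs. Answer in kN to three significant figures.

108 kN (bearing governs)

Bolt shear: A_b = π·12²/4 = 113.1 mm²; R_n = 579 × 113.1 × 2 × 2 / 1000 = 261.9 kN → 261.9 / 2 = 131 kN.
Bearing (1.2 l_c t F_u ≤ 2.4 d t F_u): upper limit = 2.4·12·10·430 / 1000 = 123.8 kN.
  Edge l_c = 25 − 14/2 = 18 → r_n = 92.88 kN; interior l_c = 45 − 14 = 31 → r_n = 123.8 kN.
  R_n,bearing = 1·92.88 + 1·123.8 = 216.7 kN → 216.7 / 2 = 108 kN.
Bearing governs: 108 kN.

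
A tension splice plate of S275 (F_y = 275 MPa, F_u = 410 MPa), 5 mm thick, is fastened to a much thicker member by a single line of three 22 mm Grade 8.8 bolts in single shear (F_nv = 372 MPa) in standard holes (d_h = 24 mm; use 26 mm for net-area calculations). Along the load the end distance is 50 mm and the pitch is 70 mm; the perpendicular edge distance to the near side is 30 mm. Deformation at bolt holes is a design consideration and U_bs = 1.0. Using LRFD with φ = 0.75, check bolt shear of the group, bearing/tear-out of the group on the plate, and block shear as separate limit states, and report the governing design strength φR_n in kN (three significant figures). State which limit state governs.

Bolt shear: A_b = π·22²/4 = 380.1 mm²; R_n = 372 × 380.1 × 3 × 1 / 1000 = 424.2 kN → 0.75 × 424.2 = 318 kN.
Bearing: edge l_c = 38, r_n = 93.48 kN; interior l_c = 46, r_n = 108.2 kN; R_n = 93.48 + 2·108.2 = 310 kN → 232 kN.
Block shear: A_gv = 950, A_nv = 625, A_nt = 85 mm²; R_n = min(0.6F_uA_nv, 0.6F_yA_gv) + U_bs·F_u·A_nt = 188.6 kN → 141 kN.
Block shear governs: 141 kN.

141 kN (block shear governs)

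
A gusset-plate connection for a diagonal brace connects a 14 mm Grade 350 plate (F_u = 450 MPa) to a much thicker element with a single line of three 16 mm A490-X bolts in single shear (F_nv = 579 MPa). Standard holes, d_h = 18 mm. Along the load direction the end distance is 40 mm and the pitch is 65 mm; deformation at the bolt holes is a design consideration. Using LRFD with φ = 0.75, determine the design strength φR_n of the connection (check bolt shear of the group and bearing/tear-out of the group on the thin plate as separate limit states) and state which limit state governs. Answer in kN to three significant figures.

Bolt shear: A_b = π·16²/4 = 201.1 mm²; R_n = 579 × 201.1 × 3 × 1 / 1000 = 349.2 kN → 0.75 × 349.2 = 262 kN.
Bearing (1.2 l_c t F_u ≤ 2.4 d t F_u): upper limit = 2.4·16·14·450 / 1000 = 241.9 kN.
  Edge l_c = 40 − 18/2 = 31 → r_n = 234.4 kN; interior l_c = 65 − 18 = 47 → r_n = 241.9 kN.
  R_n,bearing = 1·234.4 + 2·241.9 = 718.2 kN → 0.75 × 718.2 = 539 kN.
Bolt shear governs: 262 kN.

262 kN (bolt shear governs)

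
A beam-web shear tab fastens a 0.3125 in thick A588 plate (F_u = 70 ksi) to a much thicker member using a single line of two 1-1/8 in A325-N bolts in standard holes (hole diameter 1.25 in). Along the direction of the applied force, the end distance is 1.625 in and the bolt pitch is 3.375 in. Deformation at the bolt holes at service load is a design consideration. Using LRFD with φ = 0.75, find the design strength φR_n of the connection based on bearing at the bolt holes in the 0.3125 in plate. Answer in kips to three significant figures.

61.5 kips

Per bolt r_n = 1.2 l_c t F_u ≤ 2.4 d t F_u; upper limit = 2.4 × 1.125 × 0.3125 × 70 = 59.06 kips.
Edge bolt: l_c = 1.625 − 1.25/2 = 1 in → 1.2 × 1 × 0.3125 × 70 = 26.25 → r_n = 26.25 kips.
Interior bolts: l_c = 3.375 − 1.25 = 2.125 in → 1.2 × 2.125 × 0.3125 × 70 = 55.78 → r_n = 55.78 kips.
R_n = 1 × 26.25 + 1 × 55.78 = 82.03 kips.
Design strength φR_n = 0.75 × 82.03 = 61.5 kips.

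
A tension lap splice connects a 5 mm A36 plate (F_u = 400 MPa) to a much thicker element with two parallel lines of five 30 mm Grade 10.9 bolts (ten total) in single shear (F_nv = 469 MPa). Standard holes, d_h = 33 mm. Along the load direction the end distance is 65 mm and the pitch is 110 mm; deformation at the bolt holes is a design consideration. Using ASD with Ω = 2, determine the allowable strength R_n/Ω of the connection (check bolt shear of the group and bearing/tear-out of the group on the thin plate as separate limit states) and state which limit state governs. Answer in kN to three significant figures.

Bolt shear: A_b = π·30²/4 = 706.9 mm²; R_n = 469 × 706.9 × 10 × 1 / 1000 = 3315 kN → 3315 / 2 = 1660 kN.
Bearing (1.2 l_c t F_u ≤ 2.4 d t F_u): upper limit = 2.4·30·5·400 / 1000 = 144 kN.
  Edge l_c = 65 − 33/2 = 48.5 → r_n = 116.4 kN; interior l_c = 110 − 33 = 77 → r_n = 144 kN.
  R_n,bearing = 2·116.4 + 8·144 = 1385 kN → 1385 / 2 = 692 kN.
Bearing governs: 692 kN.

692 kN (bearing governs)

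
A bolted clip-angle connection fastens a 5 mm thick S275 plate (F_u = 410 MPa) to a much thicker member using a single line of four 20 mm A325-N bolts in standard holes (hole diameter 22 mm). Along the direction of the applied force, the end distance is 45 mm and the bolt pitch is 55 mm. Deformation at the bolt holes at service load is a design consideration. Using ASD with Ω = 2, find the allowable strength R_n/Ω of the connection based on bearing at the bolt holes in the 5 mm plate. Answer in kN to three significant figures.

Per bolt r_n = 1.2 l_c t F_u ≤ 2.4 d t F_u; upper limit = 2.4 × 20 × 5 × 410 / 1000 = 98.4 kN.
Edge bolt: l_c = 45 − 22/2 = 34 mm → 1.2 × 34 × 5 × 410 / 1000 = 83.64 → r_n = 83.64 kN.
Interior bolts: l_c = 55 − 22 = 33 mm → 1.2 × 33 × 5 × 410 / 1000 = 81.18 → r_n = 81.18 kN.
R_n = 1 × 83.64 + 3 × 81.18 = 327.2 kN.
Allowable strength R_n/Ω = 327.2 / 2 = 164 kN.

164 kN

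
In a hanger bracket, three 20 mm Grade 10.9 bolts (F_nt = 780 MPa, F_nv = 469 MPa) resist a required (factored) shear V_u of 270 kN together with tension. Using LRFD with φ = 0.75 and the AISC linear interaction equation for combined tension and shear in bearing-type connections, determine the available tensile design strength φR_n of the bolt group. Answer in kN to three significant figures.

A_b = π·20²/4 = 314.2 mm²; f_rv = 270 × 1000 / (3 × 314.2) = 286.5 MPa.
F'_nt = 1.3 F_nt − (F_nt / φF_nv) f_rv = 1.3·780 − (780/(0.75·469))·286.5 = 378.7 MPa, capped at F_nt → F'_nt = 378.7 MPa.
R_n = F'_nt · A_b · n = 378.7 × 314.2 × 3 / 1000 = 357 kN.
Design strength φR_n = 0.75 × 357 = 268 kN.

268 kN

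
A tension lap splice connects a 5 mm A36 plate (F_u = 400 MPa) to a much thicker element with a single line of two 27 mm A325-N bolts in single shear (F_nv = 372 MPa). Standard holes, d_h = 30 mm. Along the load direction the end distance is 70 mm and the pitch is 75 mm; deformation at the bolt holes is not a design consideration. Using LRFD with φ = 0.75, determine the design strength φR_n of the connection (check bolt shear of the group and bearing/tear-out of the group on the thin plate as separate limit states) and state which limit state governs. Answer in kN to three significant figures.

Bolt shear: A_b = π·27²/4 = 572.6 mm²; R_n = 372 × 572.6 × 2 × 1 / 1000 = 426 kN → 0.75 × 426 = 319 kN.
Bearing (1.5 l_c t F_u ≤ 3.0 d t F_u): upper limit = 3.0·27·5·400 / 1000 = 162 kN.
  Edge l_c = 70 − 30/2 = 55 → r_n = 162 kN; interior l_c = 75 − 30 = 45 → r_n = 135 kN.
  R_n,bearing = 1·162 + 1·135 = 297 kN → 0.75 × 297 = 223 kN.
Bearing governs: 223 kN.

223 kN (bearing governs)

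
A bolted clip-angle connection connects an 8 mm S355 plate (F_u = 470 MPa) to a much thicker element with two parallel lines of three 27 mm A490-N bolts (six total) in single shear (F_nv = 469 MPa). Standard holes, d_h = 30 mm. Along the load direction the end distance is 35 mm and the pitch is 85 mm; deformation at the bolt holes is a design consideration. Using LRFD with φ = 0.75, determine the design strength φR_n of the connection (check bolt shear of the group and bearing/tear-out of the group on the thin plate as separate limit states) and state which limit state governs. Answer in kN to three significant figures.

Bolt shear: A_b = π·27²/4 = 572.6 mm²; R_n = 469 × 572.6 × 6 × 1 / 1000 = 1611 kN → 0.75 × 1611 = 1210 kN.
Bearing (1.2 l_c t F_u ≤ 2.4 d t F_u): upper limit = 2.4·27·8·470 / 1000 = 243.6 kN.
  Edge l_c = 35 − 30/2 = 20 → r_n = 90.24 kN; interior l_c = 85 − 30 = 55 → r_n = 243.6 kN.
  R_n,bearing = 2·90.24 + 4·243.6 = 1155 kN → 0.75 × 1155 = 866 kN.
Bearing governs: 866 kN.

866 kN (bearing governs)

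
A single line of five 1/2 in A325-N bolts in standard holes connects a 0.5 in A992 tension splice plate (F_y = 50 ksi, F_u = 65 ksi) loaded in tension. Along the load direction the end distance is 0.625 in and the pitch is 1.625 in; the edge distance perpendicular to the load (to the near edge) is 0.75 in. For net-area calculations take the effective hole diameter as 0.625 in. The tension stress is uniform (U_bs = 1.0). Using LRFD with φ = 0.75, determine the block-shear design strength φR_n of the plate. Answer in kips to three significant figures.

73.7 kips

Shear plane L_v = 0.625 + 4·1.625 = 7.125 in; A_gv = 7.125 × 0.5 = 3.562 in².
A_nv = (7.125 − 4.5·0.625) × 0.5 = 2.156 in².
A_nt = (0.75 − 0.5·0.625) × 0.5 = 0.2188 in².
0.6 F_u A_nv = 84.09 kips; 0.6 F_y A_gv = 106.9 kips → shear rupture governs the shear term.
R_n = 84.09 + 1.0 × 65 × 0.2188 = 98.31 kips.
Design strength φR_n = 0.75 × 98.31 = 73.7 kips.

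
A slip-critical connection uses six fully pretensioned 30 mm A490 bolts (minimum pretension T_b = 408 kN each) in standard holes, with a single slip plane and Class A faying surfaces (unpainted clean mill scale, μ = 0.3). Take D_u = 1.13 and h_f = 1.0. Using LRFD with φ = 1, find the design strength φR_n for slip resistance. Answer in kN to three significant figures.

R_n = μ · D_u · h_f · T_b · n_s · n_b = 0.3 × 1.13 × 1.0 × 408 × 1 × 6 = 829.9 kN.
Design strength φR_n = 1 × 829.9 = 830 kN.

830 kN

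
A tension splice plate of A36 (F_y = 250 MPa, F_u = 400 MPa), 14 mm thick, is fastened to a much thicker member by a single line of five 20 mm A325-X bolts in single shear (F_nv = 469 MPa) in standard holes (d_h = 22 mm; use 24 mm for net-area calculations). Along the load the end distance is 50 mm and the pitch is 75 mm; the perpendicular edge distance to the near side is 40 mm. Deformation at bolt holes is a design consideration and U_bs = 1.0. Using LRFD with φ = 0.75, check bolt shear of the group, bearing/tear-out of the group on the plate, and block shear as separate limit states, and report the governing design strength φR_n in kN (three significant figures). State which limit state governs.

Bolt shear: A_b = π·20²/4 = 314.2 mm²; R_n = 469 × 314.2 × 5 × 1 / 1000 = 736.7 kN → 0.75 × 736.7 = 553 kN.
Bearing: edge l_c = 39, r_n = 262.1 kN; interior l_c = 53, r_n = 268.8 kN; R_n = 262.1 + 4·268.8 = 1337 kN → 1000 kN.
Block shear: A_gv = 4900, A_nv = 3388, A_nt = 392 mm²; R_n = min(0.6F_uA_nv, 0.6F_yA_gv) + U_bs·F_u·A_nt = 891.8 kN → 669 kN.
Bolt shear governs: 553 kN.

553 kN (bolt shear governs)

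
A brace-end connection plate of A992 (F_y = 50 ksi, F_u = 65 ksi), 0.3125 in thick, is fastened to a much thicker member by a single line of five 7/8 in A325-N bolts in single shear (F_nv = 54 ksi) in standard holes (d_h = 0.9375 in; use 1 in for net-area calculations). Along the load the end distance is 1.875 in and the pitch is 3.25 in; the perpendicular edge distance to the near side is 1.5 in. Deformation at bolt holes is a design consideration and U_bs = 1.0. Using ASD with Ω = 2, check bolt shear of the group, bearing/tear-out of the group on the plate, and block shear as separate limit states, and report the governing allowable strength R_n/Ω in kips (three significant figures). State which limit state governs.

73.4 kips (block shear governs)

Bolt shear: A_b = π·0.875²/4 = 0.6013 in²; R_n = 54 × 0.6013 × 5 × 1 = 162.4 kips → 162.4 / 2 = 81.2 kips.
Bearing: edge l_c = 1.406, r_n = 34.28 kips; interior l_c = 2.312, r_n = 42.66 kips; R_n = 34.28 + 4·42.66 = 204.9 kips → 102 kips.
Block shear: A_gv = 4.648, A_nv = 3.242, A_nt = 0.3125 in²; R_n = min(0.6F_uA_nv, 0.6F_yA_gv) + U_bs·F_u·A_nt = 146.8 kips → 73.4 kips.
Block shear governs: 73.4 kips.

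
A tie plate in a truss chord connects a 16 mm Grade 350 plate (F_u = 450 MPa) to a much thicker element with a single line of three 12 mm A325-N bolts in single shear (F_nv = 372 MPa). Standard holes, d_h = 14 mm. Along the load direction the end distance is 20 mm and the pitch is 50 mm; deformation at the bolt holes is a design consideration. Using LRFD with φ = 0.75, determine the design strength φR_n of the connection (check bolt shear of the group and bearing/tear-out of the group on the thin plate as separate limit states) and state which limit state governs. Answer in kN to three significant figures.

94.7 kN (bolt shear governs)

Bolt shear: A_b = π·12²/4 = 113.1 mm²; R_n = 372 × 113.1 × 3 × 1 / 1000 = 126.2 kN → 0.75 × 126.2 = 94.7 kN.
Bearing (1.2 l_c t F_u ≤ 2.4 d t F_u): upper limit = 2.4·12·16·450 / 1000 = 207.4 kN.
  Edge l_c = 20 − 14/2 = 13 → r_n = 112.3 kN; interior l_c = 50 − 14 = 36 → r_n = 207.4 kN.
  R_n,bearing = 1·112.3 + 2·207.4 = 527 kN → 0.75 × 527 = 395 kN.
Bolt shear governs: 94.7 kN.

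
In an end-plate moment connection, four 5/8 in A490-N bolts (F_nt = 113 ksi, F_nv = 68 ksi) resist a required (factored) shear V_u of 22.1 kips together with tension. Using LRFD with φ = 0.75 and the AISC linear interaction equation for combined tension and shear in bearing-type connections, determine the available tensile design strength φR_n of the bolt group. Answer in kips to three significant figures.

98.5 kips

A_b = π·0.625²/4 = 0.3068 in²; f_rv = 22.1 / (4 × 0.3068) = 18.01 ksi.
F'_nt = 1.3 F_nt − (F_nt / φF_nv) f_rv = 1.3·113 − (113/(0.75·68))·18.01 = 107 ksi, capped at F_nt → F'_nt = 107 ksi.
R_n = F'_nt · A_b · n = 107 × 0.3068 × 4 = 131.3 kips.
Design strength φR_n = 0.75 × 131.3 = 98.5 kips.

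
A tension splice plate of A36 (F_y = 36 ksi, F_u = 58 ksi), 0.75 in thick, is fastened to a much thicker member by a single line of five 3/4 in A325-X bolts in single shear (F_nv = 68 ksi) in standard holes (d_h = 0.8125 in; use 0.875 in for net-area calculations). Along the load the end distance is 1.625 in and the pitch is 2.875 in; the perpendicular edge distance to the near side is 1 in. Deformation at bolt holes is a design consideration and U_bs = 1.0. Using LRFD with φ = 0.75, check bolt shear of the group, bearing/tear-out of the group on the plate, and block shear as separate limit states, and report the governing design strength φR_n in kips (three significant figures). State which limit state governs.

113 kips (bolt shear governs)

Bolt shear: A_b = π·0.75²/4 = 0.4418 in²; R_n = 68 × 0.4418 × 5 × 1 = 150.2 kips → 0.75 × 150.2 = 113 kips.
Bearing: edge l_c = 1.219, r_n = 63.62 kips; interior l_c = 2.062, r_n = 78.3 kips; R_n = 63.62 + 4·78.3 = 376.8 kips → 283 kips.
Block shear: A_gv = 9.844, A_nv = 6.891, A_nt = 0.4219 in²; R_n = min(0.6F_uA_nv, 0.6F_yA_gv) + U_bs·F_u·A_nt = 237.1 kips → 178 kips.
Bolt shear governs: 113 kips.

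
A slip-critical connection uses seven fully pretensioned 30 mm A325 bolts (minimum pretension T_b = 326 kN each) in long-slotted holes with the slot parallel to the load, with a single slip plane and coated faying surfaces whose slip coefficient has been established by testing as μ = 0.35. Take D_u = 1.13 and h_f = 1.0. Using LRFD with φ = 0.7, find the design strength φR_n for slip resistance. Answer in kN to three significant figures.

632 kN

R_n = μ · D_u · h_f · T_b · n_s · n_b = 0.35 × 1.13 × 1.0 × 326 × 1 × 7 = 902.5 kN.
Design strength φR_n = 0.7 × 902.5 = 632 kN.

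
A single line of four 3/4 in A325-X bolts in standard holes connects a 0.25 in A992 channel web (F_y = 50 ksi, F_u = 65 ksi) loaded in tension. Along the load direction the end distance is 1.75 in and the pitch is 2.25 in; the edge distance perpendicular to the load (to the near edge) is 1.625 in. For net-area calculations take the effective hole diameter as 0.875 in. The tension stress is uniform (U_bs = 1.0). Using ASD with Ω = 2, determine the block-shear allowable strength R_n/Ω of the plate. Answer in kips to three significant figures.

36.2 kips

Shear plane L_v = 1.75 + 3·2.25 = 8.5 in; A_gv = 8.5 × 0.25 = 2.125 in².
A_nv = (8.5 − 3.5·0.875) × 0.25 = 1.359 in².
A_nt = (1.625 − 0.5·0.875) × 0.25 = 0.2969 in².
0.6 F_u A_nv = 53.02 kips; 0.6 F_y A_gv = 63.75 kips → shear rupture governs the shear term.
R_n = 53.02 + 1.0 × 65 × 0.2969 = 72.31 kips.
Allowable strength R_n/Ω = 72.31 / 2 = 36.2 kips.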